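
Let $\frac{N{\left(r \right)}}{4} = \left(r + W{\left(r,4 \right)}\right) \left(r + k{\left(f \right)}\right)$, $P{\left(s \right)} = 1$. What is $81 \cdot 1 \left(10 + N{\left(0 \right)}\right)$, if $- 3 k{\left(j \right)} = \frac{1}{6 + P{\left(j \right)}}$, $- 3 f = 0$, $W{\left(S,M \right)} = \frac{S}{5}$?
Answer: $810$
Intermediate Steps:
$W{\left(S,M \right)} = \frac{S}{5}$ ($W{\left(S,M \right)} = S \frac{1}{5} = \frac{S}{5}$)
$f = 0$ ($f = \left(- \frac{1}{3}\right) 0 = 0$)
$k{\left(j \right)} = - \frac{1}{21}$ ($k{\left(j \right)} = - \frac{1}{3 \left(6 + 1\right)} = - \frac{1}{3 \cdot 7} = \left(- \frac{1}{3}\right) \frac{1}{7} = - \frac{1}{21}$)
$N{\left(r \right)} = \frac{24 r \left(- \frac{1}{21} + r\right)}{5}$ ($N{\left(r \right)} = 4 \left(r + \frac{r}{5}\right) \left(r - \frac{1}{21}\right) = 4 \frac{6 r}{5} \left(- \frac{1}{21} + r\right) = 4 \frac{6 r \left(- \frac{1}{21} + r\right)}{5} = \frac{24 r \left(- \frac{1}{21} + r\right)}{5}$)
$81 \cdot 1 \left(10 + N{\left(0 \right)}\right) = 81 \cdot 1 \left(10 + \frac{8}{35} \cdot 0 \left(-1 + 21 \cdot 0\right)\right) = 81 \cdot 1 \left(10 + \frac{8}{35} \cdot 0 \left(-1 + 0\right)\right) = 81 \cdot 1 \left(10 + \frac{8}{35} \cdot 0 \left(-1\right)\right) = 81 \cdot 1 \left(10 + 0\right) = 81 \cdot 1 \cdot 10 = 81 \cdot 10 = 810$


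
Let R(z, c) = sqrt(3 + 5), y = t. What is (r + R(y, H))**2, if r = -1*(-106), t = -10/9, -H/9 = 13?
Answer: 11244 + 424*sqrt(2) ≈ 11844.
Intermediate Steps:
H = -117 (H = -9*13 = -117)
t = -10/9 (t = -10*1/9 = -10/9 ≈ -1.1111)
y = -10/9 ≈ -1.1111
R(z, c) = 2*sqrt(2) (R(z, c) = sqrt(8) = 2*sqrt(2))
r = 106
(r + R(y, H))**2 = (106 + 2*sqrt(2))**2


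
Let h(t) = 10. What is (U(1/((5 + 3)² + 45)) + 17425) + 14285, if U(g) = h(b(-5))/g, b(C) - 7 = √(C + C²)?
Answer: 32800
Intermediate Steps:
b(C) = 7 + √(C + C²)
U(g) = 10/g
(U(1/((5 + 3)² + 45)) + 17425) + 14285 = (10/(1/((5 + 3)² + 45)) + 17425) + 14285 = (10/(1/(8² + 45)) + 17425) + 14285 = (10/(1/(64 + 45)) + 17425) + 14285 = (10/(1/109) + 17425) + 14285 = (10*109 + 17425) + 14285 = (1090 + 17425) + 14285 = 18515 + 14285 = 32800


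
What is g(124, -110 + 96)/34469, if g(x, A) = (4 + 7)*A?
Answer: -154/34469 ≈ -0.0044678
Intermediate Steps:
g(x, A) = 11*A
g(124, -110 + 96)/34469 = (11*(-110 + 96))/34469 = (11*(-14))*(1/34469) = -154*1/34469 = -154/34469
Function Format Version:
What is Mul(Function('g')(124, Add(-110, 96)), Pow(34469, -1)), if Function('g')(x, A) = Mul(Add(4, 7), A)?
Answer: Rational(-154, 34469) ≈ -0.0044678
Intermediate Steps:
Function('g')(x, A) = Mul(11, A)
Mul(Function('g')(124, Add(-110, 96)), Pow(34469, -1)) = Mul(Mul(11, Add(-110, 96)), Pow(34469, -1)) = Mul(Mul(11, -14), Rational(1, 34469)) = Mul(-154, Rational(1, 34469)) = Rational(-154, 34469)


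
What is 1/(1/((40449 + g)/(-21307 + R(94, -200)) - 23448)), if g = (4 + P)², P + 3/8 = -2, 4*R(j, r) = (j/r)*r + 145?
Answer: -31887742057/1359824 ≈ -23450.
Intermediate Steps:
R(j, r) = 145/4 + j/4 (R(j, r) = ((j/r)*r + 145)/4 = (j + 145)/4 = (145 + j)/4 = 145/4 + j/4)
P = -19/8 (P = -3/8 - 2 = -19/8 ≈ -2.3750)
g = 169/64 (g = (4 - 19/8)² = (13/8)² = 169/64 ≈ 2.6406)
1/(1/((40449 + g)/(-21307 + R(94, -200)) - 23448)) = 1/(1/((40449 + 169/64)/(-21307 + (145/4 + (¼)*94)) - 23448)) = 1/(1/(2588905/(64*(-21307 + (145/4 + 47/2))) - 23448)) = 1/(1/(2588905/(64*(-21307 + 239/4)) - 23448)) = 1/(1/(2588905/(64*(-84989/4)) - 23448)) = 1/(1/((2588905/64)*(-4/84989) - 23448)) = 1/(1/(-2588905/1359824 - 23448)) = 1/(1/(-31887742057/1359824)) = 1/(-1359824/31887742057) = -31887742057/1359824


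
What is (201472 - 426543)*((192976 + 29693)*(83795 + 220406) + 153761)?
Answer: -15245473678072330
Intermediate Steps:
(201472 - 426543)*((192976 + 29693)*(83795 + 220406) + 153761) = -225071*(222669*304201 + 153761) = -225071*(67736132469 + 153761) = -225071*67736286230 = -15245473678072330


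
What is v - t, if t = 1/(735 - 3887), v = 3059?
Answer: 9641969/3152 ≈ 3059.0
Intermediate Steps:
t = -1/3152 (t = 1/(-3152) = -1/3152 ≈ -0.00031726)
v - t = 3059 - 1*(-1/3152) = 3059 + 1/3152 = 9641969/3152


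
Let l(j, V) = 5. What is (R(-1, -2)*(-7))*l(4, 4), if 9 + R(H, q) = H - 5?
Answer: 525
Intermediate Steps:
R(H, q) = -14 + H (R(H, q) = -9 + (H - 5) = -9 + (-5 + H) = -14 + H)
(R(-1, -2)*(-7))*l(4, 4) = ((-14 - 1)*(-7))*5 = -15*(-7)*5 = 105*5 = 525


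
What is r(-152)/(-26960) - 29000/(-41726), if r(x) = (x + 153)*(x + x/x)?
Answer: 394070313/562466480 ≈ 0.70061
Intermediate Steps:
r(x) = (1 + x)*(153 + x) (r(x) = (153 + x)*(x + 1) = (153 + x)*(1 + x) = (1 + x)*(153 + x))
r(-152)/(-26960) - 29000/(-41726) = (153 + (-152)² + 154*(-152))/(-26960) - 29000/(-41726) = (153 + 23104 - 23408)*(-1/26960) - 29000*(-1/41726) = -151*(-1/26960) + 14500/20863 = 151/26960 + 14500/20863 = 394070313/562466480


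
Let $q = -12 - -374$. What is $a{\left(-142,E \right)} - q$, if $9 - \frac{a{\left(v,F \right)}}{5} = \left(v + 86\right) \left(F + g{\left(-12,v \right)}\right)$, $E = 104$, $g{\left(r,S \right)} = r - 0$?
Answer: $25443$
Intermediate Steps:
$g{\left(r,S \right)} = r$ ($g{\left(r,S \right)} = r + 0 = r$)
$q = 362$ ($q = -12 + 374 = 362$)
$a{\left(v,F \right)} = 45 - 5 \left(-12 + F\right) \left(86 + v\right)$ ($a{\left(v,F \right)} = 45 - 5 \left(v + 86\right) \left(F - 12\right) = 45 - 5 \left(86 + v\right) \left(-12 + F\right) = 45 - 5 \left(-12 + F\right) \left(86 + v\right)$)
$a{\left(-142,E \right)} - q = \left(5205 - 44720 + 60 \left(-142\right) - 520 \left(-142\right)\right) - 362 = \left(5205 - 44720 - 8520 + 73840\right) - 362 = 25805 - 362 = 25443$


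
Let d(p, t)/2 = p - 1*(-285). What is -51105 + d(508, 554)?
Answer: -49519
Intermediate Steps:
d(p, t) = 570 + 2*p (d(p, t) = 2*(p - 1*(-285)) = 2*(p + 285) = 2*(285 + p) = 570 + 2*p)
-51105 + d(508, 554) = -51105 + (570 + 2*508) = -51105 + (570 + 1016) = -51105 + 1586 = -49519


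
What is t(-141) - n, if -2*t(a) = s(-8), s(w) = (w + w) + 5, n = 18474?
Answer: -36937/2 ≈ -18469.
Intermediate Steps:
s(w) = 5 + 2*w (s(w) = 2*w + 5 = 5 + 2*w)
t(a) = 11/2 (t(a) = -(5 + 2*(-8))/2 = -(5 - 16)/2 = -½*(-11) = 11/2)
t(-141) - n = 11/2 - 1*18474 = 11/2 - 18474 = -36937/2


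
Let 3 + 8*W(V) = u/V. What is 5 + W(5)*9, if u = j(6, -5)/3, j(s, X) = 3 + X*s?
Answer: -2/5 ≈ -0.40000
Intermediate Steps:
u = -9 (u = (3 - 5*6)/3 = (3 - 30)*(1/3) = -27*1/3 = -9)
W(V) = -3/8 - 9/(8*V) (W(V) = -3/8 + (-9/V)/8 = -3/8 - 9/(8*V))
5 + W(5)*9 = 5 + ((3/8)*(-3 - 1*5)/5)*9 = 5 + ((3/8)*(1/5)*(-3 - 5))*9 = 5 + ((3/8)*(1/5)*(-8))*9 = 5 - 3/5*9 = 5 - 27/5 = -2/5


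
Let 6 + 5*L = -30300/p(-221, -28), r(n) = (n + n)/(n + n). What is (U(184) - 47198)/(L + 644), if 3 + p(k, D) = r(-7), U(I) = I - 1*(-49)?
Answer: -234825/18364 ≈ -12.787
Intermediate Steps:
r(n) = 1 (r(n) = (2*n)/((2*n)) = (2*n)*(1/(2*n)) = 1)
U(I) = 49 + I (U(I) = I + 49 = 49 + I)
p(k, D) = -2 (p(k, D) = -3 + 1 = -2)
L = 15144/5 (L = -6/5 + (-30300/(-2))/5 = -6/5 + (-30300*(-1/2))/5 = -6/5 + (1/5)*15150 = -6/5 + 3030 = 15144/5 ≈ 3028.8)
(U(184) - 47198)/(L + 644) = ((49 + 184) - 47198)/(15144/5 + 644) = (233 - 47198)/(18364/5) = -46965*5/18364 = -234825/18364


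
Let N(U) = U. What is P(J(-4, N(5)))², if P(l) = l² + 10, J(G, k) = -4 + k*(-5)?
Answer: 724201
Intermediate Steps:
J(G, k) = -4 - 5*k
P(l) = 10 + l²
P(J(-4, N(5)))² = (10 + (-4 - 5*5)²)² = (10 + (-4 - 25)²)² = (10 + (-29)²)² = (10 + 841)² = 851² = 724201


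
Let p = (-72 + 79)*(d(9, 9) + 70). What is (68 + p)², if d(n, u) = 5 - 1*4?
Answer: 319225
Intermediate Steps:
d(n, u) = 1 (d(n, u) = 5 - 4 = 1)
p = 497 (p = (-72 + 79)*(1 + 70) = 7*71 = 497)
(68 + p)² = (68 + 497)² = 565² = 319225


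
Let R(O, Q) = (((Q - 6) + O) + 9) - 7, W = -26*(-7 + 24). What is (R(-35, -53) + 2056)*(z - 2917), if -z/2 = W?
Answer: -3992812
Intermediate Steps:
W = -442 (W = -26*17 = -442)
z = 884 (z = -2*(-442) = 884)
R(O, Q) = -4 + O + Q (R(O, Q) = (((-6 + Q) + O) + 9) - 7 = ((-6 + O + Q) + 9) - 7 = (3 + O + Q) - 7 = -4 + O + Q)
(R(-35, -53) + 2056)*(z - 2917) = ((-4 - 35 - 53) + 2056)*(884 - 2917) = (-92 + 2056)*(-2033) = 1964*(-2033) = -3992812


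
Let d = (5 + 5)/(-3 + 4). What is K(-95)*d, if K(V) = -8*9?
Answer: -720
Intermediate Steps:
d = 10 (d = 10/1 = 10*1 = 10)
K(V) = -72
K(-95)*d = -72*10 = -720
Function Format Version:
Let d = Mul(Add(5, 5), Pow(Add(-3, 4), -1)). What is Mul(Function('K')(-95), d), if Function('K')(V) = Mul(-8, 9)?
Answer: -720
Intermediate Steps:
d = 10 (d = Mul(10, Pow(1, -1)) = Mul(10, 1) = 10)
Function('K')(V) = -72
Mul(Function('K')(-95), d) = Mul(-72, 10) = -720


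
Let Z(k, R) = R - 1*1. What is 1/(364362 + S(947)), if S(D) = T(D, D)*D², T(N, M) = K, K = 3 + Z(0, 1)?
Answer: 1/3054789 ≈ 3.2735e-7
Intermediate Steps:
Z(k, R) = -1 + R (Z(k, R) = R - 1 = -1 + R)
K = 3 (K = 3 + (-1 + 1) = 3 + 0 = 3)
T(N, M) = 3
S(D) = 3*D²
1/(364362 + S(947)) = 1/(364362 + 3*947²) = 1/(364362 + 3*896809) = 1/(364362 + 2690427) = 1/3054789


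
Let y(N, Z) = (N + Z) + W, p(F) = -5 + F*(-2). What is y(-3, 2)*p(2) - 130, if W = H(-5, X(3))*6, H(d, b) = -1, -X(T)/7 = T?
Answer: -67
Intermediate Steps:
X(T) = -7*T
p(F) = -5 - 2*F
W = -6 (W = -1*6 = -6)
y(N, Z) = -6 + N + Z (y(N, Z) = (N + Z) - 6 = -6 + N + Z)
y(-3, 2)*p(2) - 130 = (-6 - 3 + 2)*(-5 - 2*2) - 130 = -7*(-5 - 4) - 130 = -7*(-9) - 130 = 63 - 130 = -67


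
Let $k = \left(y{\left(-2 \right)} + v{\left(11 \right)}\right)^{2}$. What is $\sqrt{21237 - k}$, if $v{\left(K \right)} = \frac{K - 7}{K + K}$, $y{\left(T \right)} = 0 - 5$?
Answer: $\frac{2 \sqrt{641717}}{11} \approx 145.65$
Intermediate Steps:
$y{\left(T \right)} = -5$ ($y{\left(T \right)} = 0 - 5 = -5$)
$v{\left(K \right)} = \frac{-7 + K}{2 K}$
$k = \frac{2809}{121}$ ($k = \left(-5 + \frac{-7 + 11}{2 \cdot 11}\right)^{2} = \left(-5 + \frac{1}{2} \cdot \frac{1}{11} \cdot 4\right)^{2} = \left(-5 + \frac{2}{11}\right)^{2} = \left(- \frac{53}{11}\right)^{2} = \frac{2809}{121} \approx 23.215$)
$\sqrt{21237 - k} = \sqrt{21237 - \frac{2809}{121}} = \sqrt{\frac{2566868}{121}} = \frac{2 \sqrt{641717}}{11}$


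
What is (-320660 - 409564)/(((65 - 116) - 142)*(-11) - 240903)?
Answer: 182556/59695 ≈ 3.0581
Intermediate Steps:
(-320660 - 409564)/(((65 - 116) - 142)*(-11) - 240903) = -730224/((-51 - 142)*(-11) - 240903) = -730224/(-193*(-11) - 240903) = -730224/(2123 - 240903) = -730224/(-238780) = -730224*(-1/238780) = 182556/59695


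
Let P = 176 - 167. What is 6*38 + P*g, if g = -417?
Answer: -3525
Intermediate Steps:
P = 9
6*38 + P*g = 6*38 + 9*(-417) = 228 - 3753 = -3525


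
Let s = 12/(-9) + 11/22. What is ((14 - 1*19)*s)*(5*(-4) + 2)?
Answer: -75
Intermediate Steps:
s = -⅚ (s = 12*(-⅑) + 11*(1/22) = -4/3 + ½ = -⅚ ≈ -0.83333)
((14 - 1*19)*s)*(5*(-4) + 2) = ((14 - 1*19)*(-⅚))*(5*(-4) + 2) = ((14 - 19)*(-⅚))*(-20 + 2) = -5*(-⅚)*(-18) = (25/6)*(-18) = -75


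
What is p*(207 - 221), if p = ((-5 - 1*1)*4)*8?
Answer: 2688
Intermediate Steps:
p = -192 (p = ((-5 - 1)*4)*8 = -6*4*8 = -24*8 = -192)
p*(207 - 221) = -192*(207 - 221) = -192*(-14) = 2688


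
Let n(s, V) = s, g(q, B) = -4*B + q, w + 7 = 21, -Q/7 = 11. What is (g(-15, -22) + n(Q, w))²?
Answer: 16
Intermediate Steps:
Q = -77 (Q = -7*11 = -77)
w = 14 (w = -7 + 21 = 14)
g(q, B) = q - 4*B
(g(-15, -22) + n(Q, w))² = ((-15 - 4*(-22)) - 77)² = ((-15 + 88) - 77)² = (73 - 77)² = (-4)² = 16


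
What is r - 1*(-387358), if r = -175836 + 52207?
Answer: 263729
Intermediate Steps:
r = -123629
r - 1*(-387358) = -123629 - 1*(-387358) = -123629 + 387358 = 263729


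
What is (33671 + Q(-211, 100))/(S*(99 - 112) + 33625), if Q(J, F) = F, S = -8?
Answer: 11257/11243 ≈ 1.0012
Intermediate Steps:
(33671 + Q(-211, 100))/(S*(99 - 112) + 33625) = (33671 + 100)/(-8*(99 - 112) + 33625) = 33771/(-8*(-13) + 33625) = 33771/(104 + 33625) = 33771/33729 = 33771*(1/33729) = 11257/11243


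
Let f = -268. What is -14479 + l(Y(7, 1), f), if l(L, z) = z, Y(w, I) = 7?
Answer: -14747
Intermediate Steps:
-14479 + l(Y(7, 1), f) = -14479 - 268 = -14747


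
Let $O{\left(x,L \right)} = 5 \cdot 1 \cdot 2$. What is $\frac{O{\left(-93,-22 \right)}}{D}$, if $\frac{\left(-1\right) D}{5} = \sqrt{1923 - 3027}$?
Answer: $\frac{i \sqrt{69}}{138} \approx 0.060193 i$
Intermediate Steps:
$O{\left(x,L \right)} = 10$ ($O{\left(x,L \right)} = 5 \cdot 2 = 10$)
$D = - 20 i \sqrt{69}$ ($D = - 5 \sqrt{1923 - 3027} = - 5 \sqrt{-1104} = - 5 \cdot 4 i \sqrt{69} = - 20 i \sqrt{69} \approx - 166.13 i$)
$\frac{O{\left(-93,-22 \right)}}{D} = \frac{10}{\left(-20\right) i \sqrt{69}} = 10 \frac{i \sqrt{69}}{1380} = \frac{i \sqrt{69}}{138}$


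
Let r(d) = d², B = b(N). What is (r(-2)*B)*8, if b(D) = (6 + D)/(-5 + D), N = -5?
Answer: -16/5 ≈ -3.2000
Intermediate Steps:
b(D) = (6 + D)/(-5 + D)
B = -⅒ (B = (6 - 5)/(-5 - 5) = 1/(-10) = -⅒*1 = -⅒ ≈ -0.10000)
(r(-2)*B)*8 = ((-2)²*(-⅒))*8 = (4*(-⅒))*8 = -⅖*8 = -16/5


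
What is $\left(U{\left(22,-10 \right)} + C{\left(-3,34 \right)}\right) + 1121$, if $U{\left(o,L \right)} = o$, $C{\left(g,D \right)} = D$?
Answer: $1177$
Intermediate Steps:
$\left(U{\left(22,-10 \right)} + C{\left(-3,34 \right)}\right) + 1121 = \left(22 + 34\right) + 1121 = 56 + 1121 = 1177$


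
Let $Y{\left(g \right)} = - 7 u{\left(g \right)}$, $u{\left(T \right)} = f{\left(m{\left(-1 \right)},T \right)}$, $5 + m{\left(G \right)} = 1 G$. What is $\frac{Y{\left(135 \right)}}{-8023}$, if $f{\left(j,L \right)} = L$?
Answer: $\frac{945}{8023} \approx 0.11779$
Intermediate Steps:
$m{\left(G \right)} = -5 + G$ ($m{\left(G \right)} = -5 + 1 G = -5 + G$)
$u{\left(T \right)} = T$
$Y{\left(g \right)} = - 7 g$
$\frac{Y{\left(135 \right)}}{-8023} = \frac{\left(-7\right) 135}{-8023} = \left(-945\right) \left(- \frac{1}{8023}\right) = \frac{945}{8023}$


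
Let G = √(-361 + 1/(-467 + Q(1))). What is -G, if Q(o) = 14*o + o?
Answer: -I*√18438549/226 ≈ -19.0*I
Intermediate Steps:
Q(o) = 15*o
G = I*√18438549/226 (G = √(-361 + 1/(-467 + 15*1)) = √(-361 + 1/(-467 + 15)) = √(-361 + 1/(-452)) = √(-361 - 1/452) = √(-163173/452) = I*√18438549/226 ≈ 19.0*I)
-G = -I*√18438549/226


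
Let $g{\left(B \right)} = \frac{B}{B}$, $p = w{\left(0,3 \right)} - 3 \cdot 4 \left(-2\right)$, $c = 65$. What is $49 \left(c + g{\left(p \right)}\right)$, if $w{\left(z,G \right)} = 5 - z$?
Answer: $3234$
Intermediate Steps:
$p = 29$ ($p = \left(5 - 0\right) - 3 \cdot 4 \left(-2\right) = \left(5 + 0\right) - 12 \left(-2\right) = 5 - -24 = 5 + 24 = 29$)
$g{\left(B \right)} = 1$
$49 \left(c + g{\left(p \right)}\right) = 49 \left(65 + 1\right) = 49 \cdot 66 = 3234$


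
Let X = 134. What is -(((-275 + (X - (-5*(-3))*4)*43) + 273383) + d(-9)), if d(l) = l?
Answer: -276281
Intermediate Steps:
-(((-275 + (X - (-5*(-3))*4)*43) + 273383) + d(-9)) = -(((-275 + (134 - (-5*(-3))*4)*43) + 273383) - 9) = -(((-275 + (134 - 15*4)*43) + 273383) - 9) = -(((-275 + (134 - 1*60)*43) + 273383) - 9) = -(((-275 + (134 - 60)*43) + 273383) - 9) = -(((-275 + 74*43) + 273383) - 9) = -(((-275 + 3182) + 273383) - 9) = -((2907 + 273383) - 9) = -(276290 - 9) = -1*276281 = -276281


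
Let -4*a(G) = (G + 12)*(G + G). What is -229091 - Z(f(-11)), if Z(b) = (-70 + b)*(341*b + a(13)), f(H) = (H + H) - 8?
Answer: -1268341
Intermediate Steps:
f(H) = -8 + 2*H (f(H) = 2*H - 8 = -8 + 2*H)
a(G) = -G*(12 + G)/2 (a(G) = -(G + 12)*(G + G)/4 = -(12 + G)*2*G/4 = -G*(12 + G)/2)
Z(b) = (-70 + b)*(-325/2 + 341*b) (Z(b) = (-70 + b)*(341*b - 1/2*13*(12 + 13)) = (-70 + b)*(341*b - 1/2*13*25) = (-70 + b)*(341*b - 325/2) = (-70 + b)*(-325/2 + 341*b))
-229091 - Z(f(-11)) = -229091 - (11375 + 341*(-8 + 2*(-11))**2 - 48065*(-8 + 2*(-11))/2) = -229091 - (11375 + 341*(-8 - 22)**2 - 48065*(-8 - 22)/2) = -229091 - (11375 + 341*(-30)**2 - 48065/2*(-30)) = -229091 - (11375 + 341*900 + 720975) = -229091 - (11375 + 306900 + 720975) = -229091 - 1*1039250 = -229091 - 1039250 = -1268341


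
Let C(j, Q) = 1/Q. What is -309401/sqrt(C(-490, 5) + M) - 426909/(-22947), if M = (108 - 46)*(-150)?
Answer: 142303/7649 + 309401*I*sqrt(232495)/46499 ≈ 18.604 + 3208.4*I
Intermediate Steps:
M = -9300 (M = 62*(-150) = -9300)
-309401/sqrt(C(-490, 5) + M) - 426909/(-22947) = -309401/sqrt(1/5 - 9300) - 426909/(-22947) = -309401/sqrt(1/5 - 9300) - 426909*(-1/22947) = -309401*(-I*sqrt(232495)/46499) + 142303/7649 = -(-309401)*I*sqrt(232495)/46499 + 142303/7649 = 309401*I*sqrt(232495)/46499 + 142303/7649 = 142303/7649 + 309401*I*sqrt(232495)/46499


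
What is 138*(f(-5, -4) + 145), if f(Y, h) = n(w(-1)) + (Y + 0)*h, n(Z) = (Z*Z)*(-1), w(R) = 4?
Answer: 20562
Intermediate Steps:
n(Z) = -Z² (n(Z) = Z²*(-1) = -Z²)
f(Y, h) = -16 + Y*h (f(Y, h) = -1*4² + (Y + 0)*h = -1*16 + Y*h = -16 + Y*h)
138*(f(-5, -4) + 145) = 138*((-16 - 5*(-4)) + 145) = 138*((-16 + 20) + 145) = 138*(4 + 145) = 138*149 = 20562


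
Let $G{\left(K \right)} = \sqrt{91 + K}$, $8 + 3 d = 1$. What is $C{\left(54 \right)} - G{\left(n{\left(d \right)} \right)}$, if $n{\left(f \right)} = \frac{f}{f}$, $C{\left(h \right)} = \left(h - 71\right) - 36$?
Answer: $-53 - 2 \sqrt{23} \approx -62.592$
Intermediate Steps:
$d = - \frac{7}{3}$ ($d = - \frac{8}{3} + \frac{1}{3} \cdot 1 = - \frac{8}{3} + \frac{1}{3} = - \frac{7}{3} \approx -2.3333$)
$C{\left(h \right)} = -107 + h$ ($C{\left(h \right)} = \left(-71 + h\right) - 36 = -107 + h$)
$n{\left(f \right)} = 1$
$C{\left(54 \right)} - G{\left(n{\left(d \right)} \right)} = \left(-107 + 54\right) - \sqrt{91 + 1} = -53 - \sqrt{92} = -53 - 2 \sqrt{23}$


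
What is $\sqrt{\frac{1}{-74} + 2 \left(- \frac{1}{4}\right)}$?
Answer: $\frac{i \sqrt{703}}{37} \approx 0.7166 i$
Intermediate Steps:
$\sqrt{\frac{1}{-74} + 2 \left(- \frac{1}{4}\right)} = \sqrt{- \frac{1}{74} + 2 \left(\left(-1\right) \frac{1}{4}\right)} = \sqrt{- \frac{1}{74} + 2 \left(- \frac{1}{4}\right)} = \sqrt{- \frac{1}{74} - \frac{1}{2}} = \sqrt{- \frac{19}{37}} = \frac{i \sqrt{703}}{37}$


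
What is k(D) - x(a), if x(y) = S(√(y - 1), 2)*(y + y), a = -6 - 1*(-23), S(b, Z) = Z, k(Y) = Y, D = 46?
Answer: -22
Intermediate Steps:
a = 17 (a = -6 + 23 = 17)
x(y) = 4*y (x(y) = 2*(y + y) = 2*(2*y) = 4*y)
k(D) - x(a) = 46 - 4*17 = 46 - 1*68 = 46 - 68 = -22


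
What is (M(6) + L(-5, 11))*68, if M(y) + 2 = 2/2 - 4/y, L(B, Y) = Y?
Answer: 1904/3 ≈ 634.67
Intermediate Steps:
M(y) = -1 - 4/y (M(y) = -2 + (2/2 - 4/y) = -2 + (2*(1/2) - 4/y) = -2 + (1 - 4/y) = -1 - 4/y)
(M(6) + L(-5, 11))*68 = ((-4 - 1*6)/6 + 11)*68 = ((-4 - 6)/6 + 11)*68 = ((1/6)*(-10) + 11)*68 = (-5/3 + 11)*68 = (28/3)*68 = 1904/3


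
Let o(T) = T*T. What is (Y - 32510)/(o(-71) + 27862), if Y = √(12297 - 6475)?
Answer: -32510/32903 + √5822/32903 ≈ -0.98574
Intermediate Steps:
Y = √5822 ≈ 76.302
o(T) = T²
(Y - 32510)/(o(-71) + 27862) = (√5822 - 32510)/((-71)² + 27862) = (-32510 + √5822)/(5041 + 27862) = (-32510 + √5822)/32903 = (-32510 + √5822)*(1/32903) = -32510/32903 + √5822/32903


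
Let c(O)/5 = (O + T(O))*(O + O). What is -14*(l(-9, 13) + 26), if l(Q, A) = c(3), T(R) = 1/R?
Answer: -1764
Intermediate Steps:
c(O) = 10*O*(O + 1/O) (c(O) = 5*((O + 1/O)*(O + O)) = 5*((O + 1/O)*(2*O)) = 5*(2*O*(O + 1/O)) = 10*O*(O + 1/O))
l(Q, A) = 100 (l(Q, A) = 10 + 10*3**2 = 10 + 10*9 = 10 + 90 = 100)
-14*(l(-9, 13) + 26) = -14*(100 + 26) = -14*126 = -1764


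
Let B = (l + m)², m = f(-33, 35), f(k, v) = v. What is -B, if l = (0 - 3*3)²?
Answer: -13456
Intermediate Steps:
m = 35
l = 81 (l = (0 - 9)² = (-9)² = 81)
B = 13456 (B = (81 + 35)² = 116² = 13456)
-B = -1*13456 = -13456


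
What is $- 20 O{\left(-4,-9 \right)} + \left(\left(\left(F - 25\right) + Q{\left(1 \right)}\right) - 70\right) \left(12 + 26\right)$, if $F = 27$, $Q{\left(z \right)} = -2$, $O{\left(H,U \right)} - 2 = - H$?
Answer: $-2780$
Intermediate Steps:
$O{\left(H,U \right)} = 2 - H$
$- 20 O{\left(-4,-9 \right)} + \left(\left(\left(F - 25\right) + Q{\left(1 \right)}\right) - 70\right) \left(12 + 26\right) = - 20 \left(2 - -4\right) + \left(\left(\left(27 - 25\right) - 2\right) - 70\right) \left(12 + 26\right) = - 20 \left(2 + 4\right) + \left(\left(2 - 2\right) - 70\right) 38 = \left(-20\right) 6 + \left(0 - 70\right) 38 = -120 - 2660 = -2780$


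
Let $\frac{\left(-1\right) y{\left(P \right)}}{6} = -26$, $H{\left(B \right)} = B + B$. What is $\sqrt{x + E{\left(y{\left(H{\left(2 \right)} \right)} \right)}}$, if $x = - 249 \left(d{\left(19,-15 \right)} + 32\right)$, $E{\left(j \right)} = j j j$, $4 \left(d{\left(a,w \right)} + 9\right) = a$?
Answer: $\frac{15 \sqrt{67369}}{2} \approx 1946.7$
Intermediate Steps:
$H{\left(B \right)} = 2 B$
$y{\left(P \right)} = 156$ ($y{\left(P \right)} = \left(-6\right) \left(-26\right) = 156$)
$d{\left(a,w \right)} = -9 + \frac{a}{4}$
$E{\left(j \right)} = j^{3}$ ($E{\left(j \right)} = j^{2} j = j^{3}$)
$x = - \frac{27639}{4}$ ($x = - 249 \left(\left(-9 + \frac{1}{4} \cdot 19\right) + 32\right) = - 249 \left(\left(-9 + \frac{19}{4}\right) + 32\right) = - 249 \left(- \frac{17}{4} + 32\right) = \left(-249\right) \frac{111}{4} = - \frac{27639}{4} \approx -6909.8$)
$\sqrt{x + E{\left(y{\left(H{\left(2 \right)} \right)} \right)}} = \sqrt{- \frac{27639}{4} + 156^{3}} = \sqrt{- \frac{27639}{4} + 3796416} = \sqrt{\frac{15158025}{4}} = \frac{15 \sqrt{67369}}{2}$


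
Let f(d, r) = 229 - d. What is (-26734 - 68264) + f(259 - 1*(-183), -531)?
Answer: -95211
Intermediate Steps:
(-26734 - 68264) + f(259 - 1*(-183), -531) = (-26734 - 68264) + (229 - (259 - 1*(-183))) = -94998 + (229 - (259 + 183)) = -94998 + (229 - 1*442) = -94998 + (229 - 442) = -94998 - 213 = -95211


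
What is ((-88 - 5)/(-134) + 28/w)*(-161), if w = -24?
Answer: 15295/201 ≈ 76.094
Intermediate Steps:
((-88 - 5)/(-134) + 28/w)*(-161) = ((-88 - 5)/(-134) + 28/(-24))*(-161) = (-93*(-1/134) + 28*(-1/24))*(-161) = (93/134 - 7/6)*(-161) = -95/201*(-161) = 15295/201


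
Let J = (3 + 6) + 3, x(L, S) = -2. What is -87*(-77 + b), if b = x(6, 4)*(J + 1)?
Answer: 8961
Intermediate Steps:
J = 12 (J = 9 + 3 = 12)
b = -26 (b = -2*(12 + 1) = -2*13 = -26)
-87*(-77 + b) = -87*(-77 - 26) = -87*(-103) = 8961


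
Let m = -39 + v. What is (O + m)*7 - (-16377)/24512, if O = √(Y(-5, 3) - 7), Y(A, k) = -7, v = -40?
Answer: -13538759/24512 + 7*I*√14 ≈ -552.33 + 26.192*I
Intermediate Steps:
m = -79 (m = -39 - 40 = -79)
O = I*√14 (O = √(-7 - 7) = √(-14) = I*√14 ≈ 3.7417*I)
(O + m)*7 - (-16377)/24512 = (I*√14 - 79)*7 - (-16377)/24512 = (-79 + I*√14)*7 - (-16377)/24512 = (-553 + 7*I*√14) - 1*(-16377/24512) = (-553 + 7*I*√14) + 16377/24512 = -13538759/24512 + 7*I*√14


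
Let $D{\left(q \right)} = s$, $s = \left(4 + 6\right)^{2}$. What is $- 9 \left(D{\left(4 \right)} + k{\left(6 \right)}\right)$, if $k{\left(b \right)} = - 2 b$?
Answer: $-792$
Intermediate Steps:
$s = 100$ ($s = 10^{2} = 100$)
$D{\left(q \right)} = 100$
$- 9 \left(D{\left(4 \right)} + k{\left(6 \right)}\right) = - 9 \left(100 - 12\right) = \left(-9\right) 88 = -792$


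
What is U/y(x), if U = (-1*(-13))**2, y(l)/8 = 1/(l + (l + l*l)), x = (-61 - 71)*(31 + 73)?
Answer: 3980594904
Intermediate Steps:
x = -13728 (x = -132*104 = -13728)
y(l) = 8/(l**2 + 2*l) (y(l) = 8/(l + (l + l*l)) = 8/(l + (l + l**2)) = 8/(l**2 + 2*l))
U = 169 (U = 13**2 = 169)
U/y(x) = 169/((8/(-13728*(2 - 13728)))) = 169/((8*(-1/13728)/(-13726))) = 169/((8*(-1/13728)*(-1/13726))) = 169/(1/23553816) = 169*23553816 = 3980594904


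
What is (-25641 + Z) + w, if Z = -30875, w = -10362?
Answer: -66878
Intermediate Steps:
(-25641 + Z) + w = (-25641 - 30875) - 10362 = -56516 - 10362 = -66878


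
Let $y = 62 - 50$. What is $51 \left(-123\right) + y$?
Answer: $-6261$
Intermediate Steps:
$y = 12$ ($y = 62 - 50 = 12$)
$51 \left(-123\right) + y = 51 \left(-123\right) + 12 = -6273 + 12 = -6261$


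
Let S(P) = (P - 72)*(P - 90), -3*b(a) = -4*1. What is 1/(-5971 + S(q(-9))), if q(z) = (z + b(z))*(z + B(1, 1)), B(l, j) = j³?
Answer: -9/50987 ≈ -0.00017652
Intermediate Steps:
b(a) = 4/3 (b(a) = -(-4)/3 = -⅓*(-4) = 4/3)
q(z) = (1 + z)*(4/3 + z) (q(z) = (z + 4/3)*(z + 1³) = (4/3 + z)*(z + 1) = (4/3 + z)*(1 + z) = (1 + z)*(4/3 + z))
S(P) = (-90 + P)*(-72 + P) (S(P) = (-72 + P)*(-90 + P) = (-90 + P)*(-72 + P))
1/(-5971 + S(q(-9))) = 1/(-5971 + (6480 + (4/3 + (-9)² + (7/3)*(-9))² - 162*(4/3 + (-9)² + (7/3)*(-9)))) = 1/(-5971 + (6480 + (4/3 + 81 - 21)² - 162*(4/3 + 81 - 21))) = 1/(-5971 + (6480 + (184/3)² - 162*184/3)) = 1/(-5971 + (6480 + 33856/9 - 9936)) = 1/(-5971 + 2752/9) = 1/(-50987/9) = -9/50987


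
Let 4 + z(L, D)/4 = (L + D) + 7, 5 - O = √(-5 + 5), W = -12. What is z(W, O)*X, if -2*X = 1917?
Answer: 15336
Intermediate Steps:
X = -1917/2 (X = -½*1917 = -1917/2 ≈ -958.50)
O = 5 (O = 5 - √(-5 + 5) = 5 - √0 = 5 - 1*0 = 5 + 0 = 5)
z(L, D) = 12 + 4*D + 4*L (z(L, D) = -16 + 4*((L + D) + 7) = -16 + 4*((D + L) + 7) = -16 + 4*(7 + D + L) = -16 + (28 + 4*D + 4*L) = 12 + 4*D + 4*L)
z(W, O)*X = (12 + 4*5 + 4*(-12))*(-1917/2) = (12 + 20 - 48)*(-1917/2) = -16*(-1917/2) = 15336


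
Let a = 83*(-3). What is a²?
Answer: 62001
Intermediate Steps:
a = -249
a² = (-249)² = 62001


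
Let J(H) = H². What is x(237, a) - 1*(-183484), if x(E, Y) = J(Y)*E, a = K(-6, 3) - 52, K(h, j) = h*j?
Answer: 1344784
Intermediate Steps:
a = -70 (a = -6*3 - 52 = -18 - 52 = -70)
x(E, Y) = E*Y² (x(E, Y) = Y²*E = E*Y²)
x(237, a) - 1*(-183484) = 237*(-70)² - 1*(-183484) = 237*4900 + 183484 = 1161300 + 183484 = 1344784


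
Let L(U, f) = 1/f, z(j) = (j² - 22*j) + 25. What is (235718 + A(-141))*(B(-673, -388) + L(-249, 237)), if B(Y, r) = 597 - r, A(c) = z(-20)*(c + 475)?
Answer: 40824102696/79 ≈ 5.1676e+8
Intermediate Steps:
z(j) = 25 + j² - 22*j
A(c) = 410875 + 865*c (A(c) = (25 + (-20)² - 22*(-20))*(c + 475) = (25 + 400 + 440)*(475 + c) = 865*(475 + c) = 410875 + 865*c)
(235718 + A(-141))*(B(-673, -388) + L(-249, 237)) = (235718 + (410875 + 865*(-141)))*((597 - 1*(-388)) + 1/237) = (235718 + (410875 - 121965))*((597 + 388) + 1/237) = (235718 + 288910)*(985 + 1/237) = 524628*(233446/237) = 40824102696/79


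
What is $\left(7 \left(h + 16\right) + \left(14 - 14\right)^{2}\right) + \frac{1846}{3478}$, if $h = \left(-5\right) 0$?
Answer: $\frac{195691}{1739} \approx 112.53$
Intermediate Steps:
$h = 0$
$\left(7 \left(h + 16\right) + \left(14 - 14\right)^{2}\right) + \frac{1846}{3478} = \left(7 \left(0 + 16\right) + \left(14 - 14\right)^{2}\right) + \frac{1846}{3478} = \left(7 \cdot 16 + 0^{2}\right) + 1846 \cdot \frac{1}{3478} = \left(112 + 0\right) + \frac{923}{1739} = 112 + \frac{923}{1739} = \frac{195691}{1739}$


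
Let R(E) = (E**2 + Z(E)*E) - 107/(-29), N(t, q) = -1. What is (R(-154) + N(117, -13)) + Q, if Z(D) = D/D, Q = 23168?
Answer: 1355248/29 ≈ 46733.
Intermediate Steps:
Z(D) = 1
R(E) = 107/29 + E + E**2 (R(E) = (E**2 + 1*E) - 107/(-29) = (E**2 + E) - 107*(-1/29) = (E + E**2) + 107/29 = 107/29 + E + E**2)
(R(-154) + N(117, -13)) + Q = ((107/29 - 154 + (-154)**2) - 1) + 23168 = ((107/29 - 154 + 23716) - 1) + 23168 = (683405/29 - 1) + 23168 = 683376/29 + 23168 = 1355248/29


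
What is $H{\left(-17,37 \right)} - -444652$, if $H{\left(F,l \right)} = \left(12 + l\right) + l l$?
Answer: $446070$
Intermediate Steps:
$H{\left(F,l \right)} = 12 + l + l^{2}$ ($H{\left(F,l \right)} = \left(12 + l\right) + l^{2} = 12 + l + l^{2}$)
$H{\left(-17,37 \right)} - -444652 = \left(12 + 37 + 37^{2}\right) - -444652 = \left(12 + 37 + 1369\right) + 444652 = 1418 + 444652 = 446070$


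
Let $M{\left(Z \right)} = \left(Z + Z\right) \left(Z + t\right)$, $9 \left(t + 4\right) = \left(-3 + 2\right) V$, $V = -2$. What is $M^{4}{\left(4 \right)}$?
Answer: $\frac{65536}{6561} \approx 9.9887$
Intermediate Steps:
$t = - \frac{34}{9}$ ($t = -4 + \frac{\left(-3 + 2\right) \left(-2\right)}{9} = -4 + \frac{\left(-1\right) \left(-2\right)}{9} = -4 + \frac{1}{9} \cdot 2 = -4 + \frac{2}{9} = - \frac{34}{9} \approx -3.7778$)
$M{\left(Z \right)} = 2 Z \left(- \frac{34}{9} + Z\right)$ ($M{\left(Z \right)} = \left(Z + Z\right) \left(Z - \frac{34}{9}\right) = 2 Z \left(- \frac{34}{9} + Z\right)$)
$M^{4}{\left(4 \right)} = \left(\frac{2}{9} \cdot 4 \left(-34 + 9 \cdot 4\right)\right)^{4} = \left(\frac{2}{9} \cdot 4 \left(-34 + 36\right)\right)^{4} = \left(\frac{2}{9} \cdot 4 \cdot 2\right)^{4} = \left(\frac{16}{9}\right)^{4} = \frac{65536}{6561}$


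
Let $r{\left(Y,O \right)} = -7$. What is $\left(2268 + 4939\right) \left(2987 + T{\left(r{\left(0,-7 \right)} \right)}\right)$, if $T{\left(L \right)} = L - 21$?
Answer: $21325513$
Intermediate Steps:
$T{\left(L \right)} = -21 + L$ ($T{\left(L \right)} = L - 21 = -21 + L$)
$\left(2268 + 4939\right) \left(2987 + T{\left(r{\left(0,-7 \right)} \right)}\right) = \left(2268 + 4939\right) \left(2987 - 28\right) = 7207 \left(2987 - 28\right) = 7207 \cdot 2959 = 21325513$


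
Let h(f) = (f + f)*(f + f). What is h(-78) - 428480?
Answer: -404144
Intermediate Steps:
h(f) = 4*f**2 (h(f) = (2*f)*(2*f) = 4*f**2)
h(-78) - 428480 = 4*(-78)**2 - 428480 = 4*6084 - 428480 = 24336 - 428480 = -404144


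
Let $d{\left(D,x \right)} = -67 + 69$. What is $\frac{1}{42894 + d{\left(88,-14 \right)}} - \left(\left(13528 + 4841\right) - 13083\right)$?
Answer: $- \frac{226748255}{42896} \approx -5286.0$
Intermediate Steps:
$d{\left(D,x \right)} = 2$
$\frac{1}{42894 + d{\left(88,-14 \right)}} - \left(\left(13528 + 4841\right) - 13083\right) = \frac{1}{42894 + 2} - \left(\left(13528 + 4841\right) - 13083\right) = \frac{1}{42896} - \left(18369 - 13083\right) = \frac{1}{42896} - 5286 = - \frac{226748255}{42896}$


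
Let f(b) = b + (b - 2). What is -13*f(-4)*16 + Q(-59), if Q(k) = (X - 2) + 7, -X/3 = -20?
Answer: 2145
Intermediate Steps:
X = 60 (X = -3*(-20) = 60)
Q(k) = 65 (Q(k) = (60 - 2) + 7 = 58 + 7 = 65)
f(b) = -2 + 2*b (f(b) = b + (-2 + b) = -2 + 2*b)
-13*f(-4)*16 + Q(-59) = -13*(-2 + 2*(-4))*16 + 65 = -13*(-2 - 8)*16 + 65 = -13*(-10)*16 + 65 = 130*16 + 65 = 2080 + 65 = 2145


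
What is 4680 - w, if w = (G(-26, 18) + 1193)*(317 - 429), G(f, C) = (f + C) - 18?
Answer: 135384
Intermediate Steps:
G(f, C) = -18 + C + f (G(f, C) = (C + f) - 18 = -18 + C + f)
w = -130704 (w = ((-18 + 18 - 26) + 1193)*(317 - 429) = (-26 + 1193)*(-112) = 1167*(-112) = -130704)
4680 - w = 4680 - 1*(-130704) = 4680 + 130704 = 135384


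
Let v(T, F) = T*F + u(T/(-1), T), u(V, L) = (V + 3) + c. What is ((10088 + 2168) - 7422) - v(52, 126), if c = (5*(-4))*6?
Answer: -1549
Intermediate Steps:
c = -120 (c = -20*6 = -120)
u(V, L) = -117 + V (u(V, L) = (V + 3) - 120 = (3 + V) - 120 = -117 + V)
v(T, F) = -117 - T + F*T (v(T, F) = T*F + (-117 + T/(-1)) = F*T + (-117 + T*(-1)) = F*T + (-117 - T) = -117 - T + F*T)
((10088 + 2168) - 7422) - v(52, 126) = ((10088 + 2168) - 7422) - (-117 - 1*52 + 126*52) = (12256 - 7422) - (-117 - 52 + 6552) = 4834 - 1*6383 = 4834 - 6383 = -1549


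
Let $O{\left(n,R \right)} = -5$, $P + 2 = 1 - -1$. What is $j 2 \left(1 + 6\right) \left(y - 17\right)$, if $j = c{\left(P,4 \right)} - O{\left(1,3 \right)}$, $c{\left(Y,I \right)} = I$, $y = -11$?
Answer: $-3528$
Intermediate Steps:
$P = 0$ ($P = -2 + \left(1 - -1\right) = -2 + \left(1 + 1\right) = -2 + 2 = 0$)
$j = 9$ ($j = 4 - -5 = 4 + 5 = 9$)
$j 2 \left(1 + 6\right) \left(y - 17\right) = 9 \cdot 2 \left(1 + 6\right) \left(-11 - 17\right) = 9 \cdot 2 \cdot 7 \left(-11 - 17\right) = 9 \cdot 14 \left(-28\right) = 126 \left(-28\right) = -3528$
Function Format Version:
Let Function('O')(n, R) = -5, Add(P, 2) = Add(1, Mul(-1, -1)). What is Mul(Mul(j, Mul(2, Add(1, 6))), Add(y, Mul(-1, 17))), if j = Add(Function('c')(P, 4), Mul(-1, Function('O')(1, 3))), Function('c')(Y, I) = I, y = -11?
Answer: -3528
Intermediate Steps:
P = 0 (P = Add(-2, Add(1, Mul(-1, -1))) = Add(-2, Add(1, 1)) = Add(-2, 2) = 0)
j = 9 (j = Add(4, Mul(-1, -5)) = Add(4, 5) = 9)
Mul(Mul(j, Mul(2, Add(1, 6))), Add(y, Mul(-1, 17))) = Mul(Mul(9, Mul(2, Add(1, 6))), Add(-11, Mul(-1, 17))) = Mul(Mul(9, Mul(2, 7)), Add(-11, -17)) = Mul(Mul(9, 14), -28) = Mul(126, -28) = -3528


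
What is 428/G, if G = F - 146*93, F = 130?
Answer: -107/3362 ≈ -0.031826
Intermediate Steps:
G = -13448 (G = 130 - 146*93 = 130 - 13578 = -13448)
428/G = 428/(-13448) = 428*(-1/13448) = -107/3362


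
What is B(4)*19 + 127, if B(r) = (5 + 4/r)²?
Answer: 811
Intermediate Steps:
B(4)*19 + 127 = ((4 + 5*4)²/4²)*19 + 127 = ((4 + 20)²/16)*19 + 127 = ((1/16)*24²)*19 + 127 = ((1/16)*576)*19 + 127 = 36*19 + 127 = 684 + 127 = 811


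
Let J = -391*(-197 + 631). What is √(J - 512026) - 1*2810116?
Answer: -2810116 + 2*I*√170430 ≈ -2.8101e+6 + 825.66*I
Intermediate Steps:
J = -169694 (J = -391*434 = -169694)
√(J - 512026) - 1*2810116 = √(-169694 - 512026) - 1*2810116 = √(-681720) - 2810116 = 2*I*√170430 - 2810116 = -2810116 + 2*I*√170430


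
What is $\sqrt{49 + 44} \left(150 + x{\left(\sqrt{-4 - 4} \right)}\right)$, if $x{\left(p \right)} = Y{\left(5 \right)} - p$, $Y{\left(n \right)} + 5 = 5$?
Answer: $2 \sqrt{93} \left(75 - i \sqrt{2}\right) \approx 1446.5 - 27.276 i$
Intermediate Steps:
$Y{\left(n \right)} = 0$ ($Y{\left(n \right)} = -5 + 5 = 0$)
$x{\left(p \right)} = - p$ ($x{\left(p \right)} = 0 - p = - p$)
$\sqrt{49 + 44} \left(150 + x{\left(\sqrt{-4 - 4} \right)}\right) = \sqrt{49 + 44} \left(150 - \sqrt{-4 - 4}\right) = \sqrt{93} \left(150 - \sqrt{-8}\right) = \sqrt{93} \left(150 - 2 i \sqrt{2}\right)$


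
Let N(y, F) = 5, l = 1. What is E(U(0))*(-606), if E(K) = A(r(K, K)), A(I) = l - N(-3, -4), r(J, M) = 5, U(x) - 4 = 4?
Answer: 2424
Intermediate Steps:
U(x) = 8 (U(x) = 4 + 4 = 8)
A(I) = -4 (A(I) = 1 - 1*5 = 1 - 5 = -4)
E(K) = -4
E(U(0))*(-606) = -4*(-606) = 2424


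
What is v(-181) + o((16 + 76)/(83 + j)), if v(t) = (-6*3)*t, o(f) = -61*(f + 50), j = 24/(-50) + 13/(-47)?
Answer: 3376547/24159 ≈ 139.76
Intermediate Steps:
j = -889/1175 (j = 24*(-1/50) + 13*(-1/47) = -12/25 - 13/47 = -889/1175 ≈ -0.75660)
o(f) = -3050 - 61*f (o(f) = -61*(50 + f) = -3050 - 61*f)
v(t) = -18*t
v(-181) + o((16 + 76)/(83 + j)) = -18*(-181) + (-3050 - 61*(16 + 76)/(83 - 889/1175)) = 3258 + (-3050 - 5612/96636/1175) = 3258 + (-3050 - 5612*1175/96636) = 3258 + (-3050 - 61*27025/24159) = 3258 + (-3050 - 1648525/24159) = 3258 - 75333475/24159 = 3376547/24159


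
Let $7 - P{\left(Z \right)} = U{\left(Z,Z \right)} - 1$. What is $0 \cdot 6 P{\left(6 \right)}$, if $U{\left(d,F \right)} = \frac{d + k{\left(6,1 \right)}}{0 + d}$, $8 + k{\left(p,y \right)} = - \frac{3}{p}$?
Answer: $0$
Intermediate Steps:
$k{\left(p,y \right)} = -8 - \frac{3}{p}$
$U{\left(d,F \right)} = \frac{- \frac{17}{2} + d}{d}$ ($U{\left(d,F \right)} = \frac{d - \left(8 + \frac{3}{6}\right)}{0 + d} = \frac{d - \frac{17}{2}}{d} = \frac{- \frac{17}{2} + d}{d}$)
$P{\left(Z \right)} = 8 - \frac{- \frac{17}{2} + Z}{Z}$ ($P{\left(Z \right)} = 7 - \left(\frac{- \frac{17}{2} + Z}{Z} - 1\right) = 7 - \left(-1 + \frac{- \frac{17}{2} + Z}{Z}\right) = 7 + \left(1 - \frac{- \frac{17}{2} + Z}{Z}\right) = 8 - \frac{- \frac{17}{2} + Z}{Z}$)
$0 \cdot 6 P{\left(6 \right)} = 0 \cdot 6 \left(7 + \frac{17}{2 \cdot 6}\right) = 0 \left(7 + \frac{17}{2} \cdot \frac{1}{6}\right) = 0 \left(7 + \frac{17}{12}\right) = 0 \cdot \frac{101}{12} = 0$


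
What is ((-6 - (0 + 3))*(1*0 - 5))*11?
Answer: 495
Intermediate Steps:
((-6 - (0 + 3))*(1*0 - 5))*11 = ((-6 - 1*3)*(0 - 5))*11 = ((-6 - 3)*(-5))*11 = -9*(-5)*11 = 45*11 = 495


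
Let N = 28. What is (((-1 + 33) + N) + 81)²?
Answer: 19881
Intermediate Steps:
(((-1 + 33) + N) + 81)² = (((-1 + 33) + 28) + 81)² = ((32 + 28) + 81)² = (60 + 81)² = 141² = 19881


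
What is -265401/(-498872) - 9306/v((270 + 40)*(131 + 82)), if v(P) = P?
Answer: 2146987533/5490086360 ≈ 0.39107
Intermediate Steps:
-265401/(-498872) - 9306/v((270 + 40)*(131 + 82)) = -265401/(-498872) - 9306*1/((131 + 82)*(270 + 40)) = -265401*(-1/498872) - 9306/(310*213) = 265401/498872 - 9306/66030 = 265401/498872 - 9306*1/66030 = 265401/498872 - 1551/11005 = 2146987533/5490086360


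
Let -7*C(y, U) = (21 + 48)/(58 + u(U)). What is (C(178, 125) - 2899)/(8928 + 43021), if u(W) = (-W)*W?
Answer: -105300354/1886943527 ≈ -0.055805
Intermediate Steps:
u(W) = -W**2
C(y, U) = -69/(7*(58 - U**2)) (C(y, U) = -(21 + 48)/(7*(58 - U**2)) = -69/(7*(58 - U**2)))
(C(178, 125) - 2899)/(8928 + 43021) = (69/(7*(-58 + 125**2)) - 2899)/(8928 + 43021) = (69/(7*(-58 + 15625)) - 2899)/51949 = ((69/7)/15567 - 2899)*(1/51949) = ((69/7)*(1/15567) - 2899)*(1/51949) = (23/36323 - 2899)*(1/51949) = -105300354/36323*1/51949 = -105300354/1886943527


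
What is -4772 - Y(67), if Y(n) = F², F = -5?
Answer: -4797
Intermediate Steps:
Y(n) = 25 (Y(n) = (-5)² = 25)
-4772 - Y(67) = -4772 - 1*25 = -4772 - 25 = -4797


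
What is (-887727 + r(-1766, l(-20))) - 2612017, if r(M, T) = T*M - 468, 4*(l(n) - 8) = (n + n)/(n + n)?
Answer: -7029563/2 ≈ -3.5148e+6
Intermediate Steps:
l(n) = 33/4 (l(n) = 8 + ((n + n)/(n + n))/4 = 8 + ((2*n)/((2*n)))/4 = 8 + ((2*n)*(1/(2*n)))/4 = 8 + (¼)*1 = 8 + ¼ = 33/4)
r(M, T) = -468 + M*T (r(M, T) = M*T - 468 = -468 + M*T)
(-887727 + r(-1766, l(-20))) - 2612017 = (-887727 + (-468 - 1766*33/4)) - 2612017 = (-887727 + (-468 - 29139/2)) - 2612017 = (-887727 - 30075/2) - 2612017 = -1805529/2 - 2612017 = -7029563/2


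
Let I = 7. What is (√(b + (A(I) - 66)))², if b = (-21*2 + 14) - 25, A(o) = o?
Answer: -112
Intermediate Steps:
b = -53 (b = (-42 + 14) - 25 = -28 - 25 = -53)
(√(b + (A(I) - 66)))² = (√(-53 + (7 - 66)))² = (√(-53 - 59))² = (√(-112))² = (4*I*√7)² = -112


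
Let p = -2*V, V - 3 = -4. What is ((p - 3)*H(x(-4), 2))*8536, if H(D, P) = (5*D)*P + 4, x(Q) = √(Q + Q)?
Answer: -34144 - 170720*I*√2 ≈ -34144.0 - 2.4143e+5*I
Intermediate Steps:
V = -1 (V = 3 - 4 = -1)
x(Q) = √2*√Q (x(Q) = √(2*Q) = √2*√Q)
p = 2 (p = -2*(-1) = 2)
H(D, P) = 4 + 5*D*P (H(D, P) = 5*D*P + 4 = 4 + 5*D*P)
((p - 3)*H(x(-4), 2))*8536 = ((2 - 3)*(4 + 5*(√2*√(-4))*2))*8536 = -(4 + 5*(√2*(2*I))*2)*8536 = -(4 + 5*(2*I*√2)*2)*8536 = -(4 + 20*I*√2)*8536 = (-4 - 20*I*√2)*8536 = -34144 - 170720*I*√2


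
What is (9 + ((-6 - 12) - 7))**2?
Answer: 256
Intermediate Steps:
(9 + ((-6 - 12) - 7))**2 = (9 + (-18 - 7))**2 = (9 - 25)**2 = (-16)**2 = 256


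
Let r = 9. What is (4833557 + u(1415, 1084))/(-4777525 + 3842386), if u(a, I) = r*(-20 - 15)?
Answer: -4833242/935139 ≈ -5.1685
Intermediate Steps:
u(a, I) = -315 (u(a, I) = 9*(-20 - 15) = 9*(-35) = -315)
(4833557 + u(1415, 1084))/(-4777525 + 3842386) = (4833557 - 315)/(-4777525 + 3842386) = 4833242/(-935139) = 4833242*(-1/935139) = -4833242/935139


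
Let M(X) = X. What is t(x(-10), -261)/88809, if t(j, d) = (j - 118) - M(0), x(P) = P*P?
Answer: -6/29603 ≈ -0.00020268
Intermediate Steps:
x(P) = P²
t(j, d) = -118 + j (t(j, d) = (j - 118) - 1*0 = (-118 + j) + 0 = -118 + j)
t(x(-10), -261)/88809 = (-118 + (-10)²)/88809 = (-118 + 100)*(1/88809) = -18*1/88809 = -6/29603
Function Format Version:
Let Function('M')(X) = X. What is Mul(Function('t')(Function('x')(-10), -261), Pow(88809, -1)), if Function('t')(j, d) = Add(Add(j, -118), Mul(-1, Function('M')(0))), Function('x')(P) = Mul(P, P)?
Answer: Rational(-6, 29603) ≈ -0.00020268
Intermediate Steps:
Function('x')(P) = Pow(P, 2)
Function('t')(j, d) = Add(-118, j) (Function('t')(j, d) = Add(Add(j, -118), Mul(-1, 0)) = Add(Add(-118, j), 0) = Add(-118, j))
Mul(Function('t')(Function('x')(-10), -261), Pow(88809, -1)) = Mul(Add(-118, Pow(-10, 2)), Pow(88809, -1)) = Mul(Add(-118, 100), Rational(1, 88809)) = Mul(-18, Rational(1, 88809)) = Rational(-6, 29603)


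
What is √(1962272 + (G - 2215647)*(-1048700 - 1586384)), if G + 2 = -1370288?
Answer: 2*√2362311793995 ≈ 3.0740e+6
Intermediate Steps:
G = -1370290 (G = -2 - 1370288 = -1370290)
√(1962272 + (G - 2215647)*(-1048700 - 1586384)) = √(1962272 + (-1370290 - 2215647)*(-1048700 - 1586384)) = √(1962272 - 3585937*(-2635084)) = √(1962272 + 9449245213708) = √9449247175980 = 2*√2362311793995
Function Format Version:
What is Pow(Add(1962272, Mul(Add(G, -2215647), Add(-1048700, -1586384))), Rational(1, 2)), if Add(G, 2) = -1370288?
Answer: Mul(2, Pow(2362311793995, Rational(1, 2))) ≈ 3.0740e+6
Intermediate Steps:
G = -1370290 (G = Add(-2, -1370288) = -1370290)
Pow(Add(1962272, Mul(Add(G, -2215647), Add(-1048700, -1586384))), Rational(1, 2)) = Pow(Add(1962272, Mul(Add(-1370290, -2215647), Add(-1048700, -1586384))), Rational(1, 2)) = Pow(Add(1962272, Mul(-3585937, -2635084)), Rational(1, 2)) = Pow(Add(1962272, 9449245213708), Rational(1, 2)) = Pow(9449247175980, Rational(1, 2)) = Mul(2, Pow(2362311793995, Rational(1, 2)))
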